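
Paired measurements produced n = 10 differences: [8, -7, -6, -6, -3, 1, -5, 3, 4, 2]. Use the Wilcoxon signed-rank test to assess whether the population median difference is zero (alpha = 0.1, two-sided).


Step 1: Drop any zero differences (none here) and take |d_i|.
|d| = [8, 7, 6, 6, 3, 1, 5, 3, 4, 2]
Step 2: Midrank |d_i| (ties get averaged ranks).
ranks: |8|->10, |7|->9, |6|->7.5, |6|->7.5, |3|->3.5, |1|->1, |5|->6, |3|->3.5, |4|->5, |2|->2
Step 3: Attach original signs; sum ranks with positive sign and with negative sign.
W+ = 10 + 1 + 3.5 + 5 + 2 = 21.5
W- = 9 + 7.5 + 7.5 + 3.5 + 6 = 33.5
(Check: W+ + W- = 55 should equal n(n+1)/2 = 55.)
Step 4: Test statistic W = min(W+, W-) = 21.5.
Step 5: Ties in |d|, so use the tie-corrected normal approximation.
        E[W] = n(n+1)/4 = 10*11/4 = 27.5.
        Tie groups: |d|=3 (t=2), |d|=6 (t=2); sum(t^3 - t) = 12.
        Var[W] = n(n+1)(2n+1)/24 - sum(t^3-t)/48 = 2310/24 - 12/48 = 96.
        z = (W - E[W]) / sqrt(Var[W]) = (21.5 - 27.5) / 9.7980 = -0.6124.
        Two-sided p = 2*Phi(z) = 0.540291.
Step 6: alpha = 0.1. fail to reject H0.

W+ = 21.5, W- = 33.5, W = min = 21.5, p = 0.540291, fail to reject H0.


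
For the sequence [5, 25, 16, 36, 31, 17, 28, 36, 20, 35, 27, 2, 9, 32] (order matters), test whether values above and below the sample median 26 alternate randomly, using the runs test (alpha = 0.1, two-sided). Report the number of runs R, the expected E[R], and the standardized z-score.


Step 1: Compute median = 26; label A = above, B = below.
Labels in order: BBBAABAABAABBA  (n_A = 7, n_B = 7)
Step 2: Count runs R = 8.
Step 3: Under H0 (random ordering), E[R] = 2*n_A*n_B/(n_A+n_B) + 1 = 2*7*7/14 + 1 = 8.0000.
        Var[R] = 2*n_A*n_B*(2*n_A*n_B - n_A - n_B) / ((n_A+n_B)^2 * (n_A+n_B-1)) = 8232/2548 = 3.2308.
        SD[R] = 1.7974.
Step 4: R = E[R], so z = 0 with no continuity correction.
Step 5: Two-sided p-value via normal approximation = 2*(1 - Phi(|z|)) = 1.000000.
Step 6: alpha = 0.1. fail to reject H0.

R = 8, z = 0.0000, p = 1.000000, fail to reject H0.


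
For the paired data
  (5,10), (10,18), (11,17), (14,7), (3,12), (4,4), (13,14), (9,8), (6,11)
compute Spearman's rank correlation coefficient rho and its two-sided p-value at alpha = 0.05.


Step 1: Rank x and y separately (midranks; no ties here).
rank(x): 5->3, 10->6, 11->7, 14->9, 3->1, 4->2, 13->8, 9->5, 6->4
rank(y): 10->4, 18->9, 17->8, 7->2, 12->6, 4->1, 14->7, 8->3, 11->5
Step 2: d_i = R_x(i) - R_y(i); compute d_i^2.
  (3-4)^2=1, (6-9)^2=9, (7-8)^2=1, (9-2)^2=49, (1-6)^2=25, (2-1)^2=1, (8-7)^2=1, (5-3)^2=4, (4-5)^2=1
sum(d^2) = 92.
Step 3: rho = 1 - 6*92 / (9*(9^2 - 1)) = 1 - 552/720 = 0.233333.
Step 4: Under H0, t = rho * sqrt((n-2)/(1-rho^2)) = 0.6349 ~ t(7).
Step 5: Two-sided p-value from the t-distribution with 7 df = 0.545699.
Step 6: alpha = 0.05. fail to reject H0.

rho = 0.2333, p = 0.545699, fail to reject H0 at alpha = 0.05.


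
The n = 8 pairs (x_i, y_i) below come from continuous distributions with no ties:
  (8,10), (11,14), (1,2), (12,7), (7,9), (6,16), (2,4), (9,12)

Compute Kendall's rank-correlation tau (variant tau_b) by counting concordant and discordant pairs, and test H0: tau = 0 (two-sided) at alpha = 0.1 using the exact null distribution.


Step 1: Enumerate the 28 unordered pairs (i,j) with i<j and classify each by sign(x_j-x_i) * sign(y_j-y_i).
  (1,2):dx=+3,dy=+4->C; (1,3):dx=-7,dy=-8->C; (1,4):dx=+4,dy=-3->D; (1,5):dx=-1,dy=-1->C
  (1,6):dx=-2,dy=+6->D; (1,7):dx=-6,dy=-6->C; (1,8):dx=+1,dy=+2->C; (2,3):dx=-10,dy=-12->C
  (2,4):dx=+1,dy=-7->D; (2,5):dx=-4,dy=-5->C; (2,6):dx=-5,dy=+2->D; (2,7):dx=-9,dy=-10->C
  (2,8):dx=-2,dy=-2->C; (3,4):dx=+11,dy=+5->C; (3,5):dx=+6,dy=+7->C; (3,6):dx=+5,dy=+14->C
  (3,7):dx=+1,dy=+2->C; (3,8):dx=+8,dy=+10->C; (4,5):dx=-5,dy=+2->D; (4,6):dx=-6,dy=+9->D
  (4,7):dx=-10,dy=-3->C; (4,8):dx=-3,dy=+5->D; (5,6):dx=-1,dy=+7->D; (5,7):dx=-5,dy=-5->C
  (5,8):dx=+2,dy=+3->C; (6,7):dx=-4,dy=-12->C; (6,8):dx=+3,dy=-4->D; (7,8):dx=+7,dy=+8->C
Step 2: C = 19, D = 9, total pairs = 28.
Step 3: tau = (C - D)/(n(n-1)/2) = (19 - 9)/28 = 0.357143.
Step 4: Exact two-sided p-value (enumerate n! = 40320 permutations of y under H0): p = 0.275099.
Step 5: alpha = 0.1. fail to reject H0.

tau_b = 0.3571 (C=19, D=9), p = 0.275099, fail to reject H0.


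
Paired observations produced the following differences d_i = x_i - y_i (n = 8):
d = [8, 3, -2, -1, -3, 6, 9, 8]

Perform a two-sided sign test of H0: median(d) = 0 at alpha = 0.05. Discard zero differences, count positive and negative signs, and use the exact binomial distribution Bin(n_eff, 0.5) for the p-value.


Step 1: Discard zero differences. Original n = 8; n_eff = number of nonzero differences = 8.
Nonzero differences (with sign): +8, +3, -2, -1, -3, +6, +9, +8
Step 2: Count signs: positive = 5, negative = 3.
Step 3: Under H0: P(positive) = 0.5, so the number of positives S ~ Bin(8, 0.5).
Step 4: Two-sided exact p-value = sum of Bin(8,0.5) probabilities at or below the observed probability = 0.726562.
Step 5: alpha = 0.05. fail to reject H0.

n_eff = 8, pos = 5, neg = 3, p = 0.726562, fail to reject H0.


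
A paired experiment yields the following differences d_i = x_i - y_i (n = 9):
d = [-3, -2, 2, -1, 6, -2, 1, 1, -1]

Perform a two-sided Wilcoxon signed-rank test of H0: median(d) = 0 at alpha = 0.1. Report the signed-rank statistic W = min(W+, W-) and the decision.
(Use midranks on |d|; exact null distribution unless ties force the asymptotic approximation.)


Step 1: Drop any zero differences (none here) and take |d_i|.
|d| = [3, 2, 2, 1, 6, 2, 1, 1, 1]
Step 2: Midrank |d_i| (ties get averaged ranks).
ranks: |3|->8, |2|->6, |2|->6, |1|->2.5, |6|->9, |2|->6, |1|->2.5, |1|->2.5, |1|->2.5
Step 3: Attach original signs; sum ranks with positive sign and with negative sign.
W+ = 6 + 9 + 2.5 + 2.5 = 20
W- = 8 + 6 + 2.5 + 6 + 2.5 = 25
(Check: W+ + W- = 45 should equal n(n+1)/2 = 45.)
Step 4: Test statistic W = min(W+, W-) = 20.
Step 5: Ties in |d|, so use the tie-corrected normal approximation.
        E[W] = n(n+1)/4 = 9*10/4 = 22.5.
        Tie groups: |d|=1 (t=4), |d|=2 (t=3); sum(t^3 - t) = 84.
        Var[W] = n(n+1)(2n+1)/24 - sum(t^3-t)/48 = 1710/24 - 84/48 = 69.5.
        z = (W - E[W]) / sqrt(Var[W]) = (20 - 22.5) / 8.3367 = -0.2999.
        Two-sided p = 2*Phi(z) = 0.764269.
Step 6: alpha = 0.1. fail to reject H0.

W+ = 20, W- = 25, W = min = 20, p = 0.764269, fail to reject H0.


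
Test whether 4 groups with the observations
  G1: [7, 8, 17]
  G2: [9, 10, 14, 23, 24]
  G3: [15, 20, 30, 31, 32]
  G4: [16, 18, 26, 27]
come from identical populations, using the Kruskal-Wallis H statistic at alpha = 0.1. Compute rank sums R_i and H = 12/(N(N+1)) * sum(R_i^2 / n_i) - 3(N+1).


Step 1: Combine all N = 17 observations and assign midranks.
sorted (value, group, rank): (7,G1,1), (8,G1,2), (9,G2,3), (10,G2,4), (14,G2,5), (15,G3,6), (16,G4,7), (17,G1,8), (18,G4,9), (20,G3,10), (23,G2,11), (24,G2,12), (26,G4,13), (27,G4,14), (30,G3,15), (31,G3,16), (32,G3,17)
Step 2: Sum ranks within each group.
R_1 = 11 (n_1 = 3)
R_2 = 35 (n_2 = 5)
R_3 = 64 (n_3 = 5)
R_4 = 43 (n_4 = 4)
Step 3: H = 12/(N(N+1)) * sum(R_i^2/n_i) - 3(N+1)
     = 12/(17*18) * (11^2/3 + 35^2/5 + 64^2/5 + 43^2/4) - 3*18
     = 0.039216 * 1566.78 - 54
     = 7.442484.
Step 4: No ties, so H is used without correction.
Step 5: Under H0, H ~ chi^2(3); p-value = 0.059055.
Step 6: alpha = 0.1. reject H0.

H = 7.4425, df = 3, p = 0.059055, reject H0.


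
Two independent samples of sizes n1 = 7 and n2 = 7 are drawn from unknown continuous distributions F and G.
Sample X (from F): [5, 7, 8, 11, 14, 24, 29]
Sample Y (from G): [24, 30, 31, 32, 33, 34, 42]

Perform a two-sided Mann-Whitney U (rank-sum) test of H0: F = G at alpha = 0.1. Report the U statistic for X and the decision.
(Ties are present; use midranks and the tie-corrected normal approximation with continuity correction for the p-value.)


Step 1: Combine and sort all 14 observations; assign midranks.
sorted (value, group): (5,X), (7,X), (8,X), (11,X), (14,X), (24,X), (24,Y), (29,X), (30,Y), (31,Y), (32,Y), (33,Y), (34,Y), (42,Y)
ranks: 5->1, 7->2, 8->3, 11->4, 14->5, 24->6.5, 24->6.5, 29->8, 30->9, 31->10, 32->11, 33->12, 34->13, 42->14
Step 2: Rank sum for X: R1 = 1 + 2 + 3 + 4 + 5 + 6.5 + 8 = 29.5.
Step 3: U_X = R1 - n1(n1+1)/2 = 29.5 - 7*8/2 = 29.5 - 28 = 1.5.
       U_Y = n1*n2 - U_X = 49 - 1.5 = 47.5.
Step 4: Ties are present, so use the tie-corrected normal approximation (with continuity correction) for the p-value.
Step 5: p-value = 0.004001; compare to alpha = 0.1. reject H0.

U_X = 1.5, p = 0.004001, reject H0 at alpha = 0.1.


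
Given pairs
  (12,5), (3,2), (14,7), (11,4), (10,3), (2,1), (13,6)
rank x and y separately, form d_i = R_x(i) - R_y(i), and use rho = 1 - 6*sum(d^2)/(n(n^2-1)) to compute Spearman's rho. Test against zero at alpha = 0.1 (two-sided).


Step 1: Rank x and y separately (midranks; no ties here).
rank(x): 12->5, 3->2, 14->7, 11->4, 10->3, 2->1, 13->6
rank(y): 5->5, 2->2, 7->7, 4->4, 3->3, 1->1, 6->6
Step 2: d_i = R_x(i) - R_y(i); compute d_i^2.
  (5-5)^2=0, (2-2)^2=0, (7-7)^2=0, (4-4)^2=0, (3-3)^2=0, (1-1)^2=0, (6-6)^2=0
sum(d^2) = 0.
Step 3: rho = 1 - 6*0 / (7*(7^2 - 1)) = 1 - 0/336 = 1.000000.
Step 5: Two-sided p-value from the t-distribution with 5 df = 0.000000.
Step 6: alpha = 0.1. reject H0.

rho = 1.0000, p = 0.000000, reject H0 at alpha = 0.1.


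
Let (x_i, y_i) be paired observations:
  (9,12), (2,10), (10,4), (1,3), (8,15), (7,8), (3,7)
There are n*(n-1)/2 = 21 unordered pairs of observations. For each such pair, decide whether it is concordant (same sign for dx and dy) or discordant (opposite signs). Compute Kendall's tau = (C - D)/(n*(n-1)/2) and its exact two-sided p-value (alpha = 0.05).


Step 1: Enumerate the 21 unordered pairs (i,j) with i<j and classify each by sign(x_j-x_i) * sign(y_j-y_i).
  (1,2):dx=-7,dy=-2->C; (1,3):dx=+1,dy=-8->D; (1,4):dx=-8,dy=-9->C; (1,5):dx=-1,dy=+3->D
  (1,6):dx=-2,dy=-4->C; (1,7):dx=-6,dy=-5->C; (2,3):dx=+8,dy=-6->D; (2,4):dx=-1,dy=-7->C
  (2,5):dx=+6,dy=+5->C; (2,6):dx=+5,dy=-2->D; (2,7):dx=+1,dy=-3->D; (3,4):dx=-9,dy=-1->C
  (3,5):dx=-2,dy=+11->D; (3,6):dx=-3,dy=+4->D; (3,7):dx=-7,dy=+3->D; (4,5):dx=+7,dy=+12->C
  (4,6):dx=+6,dy=+5->C; (4,7):dx=+2,dy=+4->C; (5,6):dx=-1,dy=-7->C; (5,7):dx=-5,dy=-8->C
  (6,7):dx=-4,dy=-1->C
Step 2: C = 13, D = 8, total pairs = 21.
Step 3: tau = (C - D)/(n(n-1)/2) = (13 - 8)/21 = 0.238095.
Step 4: Exact two-sided p-value (enumerate n! = 5040 permutations of y under H0): p = 0.561905.
Step 5: alpha = 0.05. fail to reject H0.

tau_b = 0.2381 (C=13, D=8), p = 0.561905, fail to reject H0.


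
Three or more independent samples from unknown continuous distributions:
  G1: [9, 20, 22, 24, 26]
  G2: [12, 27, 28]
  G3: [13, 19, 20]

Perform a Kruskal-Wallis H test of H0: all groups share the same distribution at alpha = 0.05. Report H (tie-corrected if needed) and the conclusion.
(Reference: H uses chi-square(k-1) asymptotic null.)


Step 1: Combine all N = 11 observations and assign midranks.
sorted (value, group, rank): (9,G1,1), (12,G2,2), (13,G3,3), (19,G3,4), (20,G1,5.5), (20,G3,5.5), (22,G1,7), (24,G1,8), (26,G1,9), (27,G2,10), (28,G2,11)
Step 2: Sum ranks within each group.
R_1 = 30.5 (n_1 = 5)
R_2 = 23 (n_2 = 3)
R_3 = 12.5 (n_3 = 3)
Step 3: H = 12/(N(N+1)) * sum(R_i^2/n_i) - 3(N+1)
     = 12/(11*12) * (30.5^2/5 + 23^2/3 + 12.5^2/3) - 3*12
     = 0.090909 * 414.467 - 36
     = 1.678788.
Step 4: Ties present; correction factor C = 1 - 6/(11^3 - 11) = 0.995455. Corrected H = 1.678788 / 0.995455 = 1.686454.
Step 5: Under H0, H ~ chi^2(2); p-value = 0.430320.
Step 6: alpha = 0.05. fail to reject H0.

H = 1.6865, df = 2, p = 0.430320, fail to reject H0.


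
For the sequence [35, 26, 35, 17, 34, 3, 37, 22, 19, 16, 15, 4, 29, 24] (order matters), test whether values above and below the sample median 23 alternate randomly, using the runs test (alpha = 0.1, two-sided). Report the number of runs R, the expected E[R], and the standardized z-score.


Step 1: Compute median = 23; label A = above, B = below.
Labels in order: AAABABABBBBBAA  (n_A = 7, n_B = 7)
Step 2: Count runs R = 7.
Step 3: Under H0 (random ordering), E[R] = 2*n_A*n_B/(n_A+n_B) + 1 = 2*7*7/14 + 1 = 8.0000.
        Var[R] = 2*n_A*n_B*(2*n_A*n_B - n_A - n_B) / ((n_A+n_B)^2 * (n_A+n_B-1)) = 8232/2548 = 3.2308.
        SD[R] = 1.7974.
Step 4: Continuity-corrected z = (R + 0.5 - E[R]) / SD[R] = (7 + 0.5 - 8.0000) / 1.7974 = -0.2782.
Step 5: Two-sided p-value via normal approximation = 2*(1 - Phi(|z|)) = 0.780879.
Step 6: alpha = 0.1. fail to reject H0.

R = 7, z = -0.2782, p = 0.780879, fail to reject H0.


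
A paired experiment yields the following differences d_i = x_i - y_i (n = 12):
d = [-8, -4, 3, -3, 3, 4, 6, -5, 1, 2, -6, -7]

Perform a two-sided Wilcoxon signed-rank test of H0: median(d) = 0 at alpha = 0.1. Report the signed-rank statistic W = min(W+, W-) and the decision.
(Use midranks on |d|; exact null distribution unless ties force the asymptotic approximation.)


Step 1: Drop any zero differences (none here) and take |d_i|.
|d| = [8, 4, 3, 3, 3, 4, 6, 5, 1, 2, 6, 7]
Step 2: Midrank |d_i| (ties get averaged ranks).
ranks: |8|->12, |4|->6.5, |3|->4, |3|->4, |3|->4, |4|->6.5, |6|->9.5, |5|->8, |1|->1, |2|->2, |6|->9.5, |7|->11
Step 3: Attach original signs; sum ranks with positive sign and with negative sign.
W+ = 4 + 4 + 6.5 + 9.5 + 1 + 2 = 27
W- = 12 + 6.5 + 4 + 8 + 9.5 + 11 = 51
(Check: W+ + W- = 78 should equal n(n+1)/2 = 78.)
Step 4: Test statistic W = min(W+, W-) = 27.
Step 5: Ties in |d|, so use the tie-corrected normal approximation.
        E[W] = n(n+1)/4 = 12*13/4 = 39.
        Tie groups: |d|=3 (t=3), |d|=4 (t=2), |d|=6 (t=2); sum(t^3 - t) = 36.
        Var[W] = n(n+1)(2n+1)/24 - sum(t^3-t)/48 = 3900/24 - 36/48 = 161.75.
        z = (W - E[W]) / sqrt(Var[W]) = (27 - 39) / 12.7181 = -0.9435.
        Two-sided p = 2*Phi(z) = 0.345406.
Step 6: alpha = 0.1. fail to reject H0.

W+ = 27, W- = 51, W = min = 27, p = 0.345406, fail to reject H0.


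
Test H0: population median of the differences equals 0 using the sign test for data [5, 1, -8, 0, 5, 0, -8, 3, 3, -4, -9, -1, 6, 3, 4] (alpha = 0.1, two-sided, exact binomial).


Step 1: Discard zero differences. Original n = 15; n_eff = number of nonzero differences = 13.
Nonzero differences (with sign): +5, +1, -8, +5, -8, +3, +3, -4, -9, -1, +6, +3, +4
Step 2: Count signs: positive = 8, negative = 5.
Step 3: Under H0: P(positive) = 0.5, so the number of positives S ~ Bin(13, 0.5).
Step 4: Two-sided exact p-value = sum of Bin(13,0.5) probabilities at or below the observed probability = 0.581055.
Step 5: alpha = 0.1. fail to reject H0.

n_eff = 13, pos = 8, neg = 5, p = 0.581055, fail to reject H0.


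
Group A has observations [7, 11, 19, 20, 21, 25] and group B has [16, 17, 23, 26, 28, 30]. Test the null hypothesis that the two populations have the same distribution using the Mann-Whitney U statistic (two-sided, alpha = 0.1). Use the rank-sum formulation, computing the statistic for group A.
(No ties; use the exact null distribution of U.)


Step 1: Combine and sort all 12 observations; assign midranks.
sorted (value, group): (7,X), (11,X), (16,Y), (17,Y), (19,X), (20,X), (21,X), (23,Y), (25,X), (26,Y), (28,Y), (30,Y)
ranks: 7->1, 11->2, 16->3, 17->4, 19->5, 20->6, 21->7, 23->8, 25->9, 26->10, 28->11, 30->12
Step 2: Rank sum for X: R1 = 1 + 2 + 5 + 6 + 7 + 9 = 30.
Step 3: U_X = R1 - n1(n1+1)/2 = 30 - 6*7/2 = 30 - 21 = 9.
       U_Y = n1*n2 - U_X = 36 - 9 = 27.
Step 4: No ties, so the exact null distribution of U (based on enumerating the C(12,6) = 924 equally likely rank assignments) gives the two-sided p-value.
Step 5: p-value = 0.179654; compare to alpha = 0.1. fail to reject H0.

U_X = 9, p = 0.179654, fail to reject H0 at alpha = 0.1.


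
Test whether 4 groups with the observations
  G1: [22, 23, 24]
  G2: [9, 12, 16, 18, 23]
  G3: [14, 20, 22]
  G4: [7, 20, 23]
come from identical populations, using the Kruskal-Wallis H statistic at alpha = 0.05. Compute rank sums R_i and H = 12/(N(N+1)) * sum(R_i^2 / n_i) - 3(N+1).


Step 1: Combine all N = 14 observations and assign midranks.
sorted (value, group, rank): (7,G4,1), (9,G2,2), (12,G2,3), (14,G3,4), (16,G2,5), (18,G2,6), (20,G3,7.5), (20,G4,7.5), (22,G1,9.5), (22,G3,9.5), (23,G1,12), (23,G2,12), (23,G4,12), (24,G1,14)
Step 2: Sum ranks within each group.
R_1 = 35.5 (n_1 = 3)
R_2 = 28 (n_2 = 5)
R_3 = 21 (n_3 = 3)
R_4 = 20.5 (n_4 = 3)
Step 3: H = 12/(N(N+1)) * sum(R_i^2/n_i) - 3(N+1)
     = 12/(14*15) * (35.5^2/3 + 28^2/5 + 21^2/3 + 20.5^2/3) - 3*15
     = 0.057143 * 863.967 - 45
     = 4.369524.
Step 4: Ties present; correction factor C = 1 - 36/(14^3 - 14) = 0.986813. Corrected H = 4.369524 / 0.986813 = 4.427914.
Step 5: Under H0, H ~ chi^2(3); p-value = 0.218811.
Step 6: alpha = 0.05. fail to reject H0.

H = 4.4279, df = 3, p = 0.218811, fail to reject H0.


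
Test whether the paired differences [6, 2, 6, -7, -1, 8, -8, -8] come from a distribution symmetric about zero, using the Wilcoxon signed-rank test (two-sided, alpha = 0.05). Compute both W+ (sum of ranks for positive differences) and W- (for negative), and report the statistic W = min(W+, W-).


Step 1: Drop any zero differences (none here) and take |d_i|.
|d| = [6, 2, 6, 7, 1, 8, 8, 8]
Step 2: Midrank |d_i| (ties get averaged ranks).
ranks: |6|->3.5, |2|->2, |6|->3.5, |7|->5, |1|->1, |8|->7, |8|->7, |8|->7
Step 3: Attach original signs; sum ranks with positive sign and with negative sign.
W+ = 3.5 + 2 + 3.5 + 7 = 16
W- = 5 + 1 + 7 + 7 = 20
(Check: W+ + W- = 36 should equal n(n+1)/2 = 36.)
Step 4: Test statistic W = min(W+, W-) = 16.
Step 5: Ties in |d|, so use the tie-corrected normal approximation.
        E[W] = n(n+1)/4 = 8*9/4 = 18.
        Tie groups: |d|=6 (t=2), |d|=8 (t=3); sum(t^3 - t) = 30.
        Var[W] = n(n+1)(2n+1)/24 - sum(t^3-t)/48 = 1224/24 - 30/48 = 50.375.
        z = (W - E[W]) / sqrt(Var[W]) = (16 - 18) / 7.0975 = -0.2818.
        Two-sided p = 2*Phi(z) = 0.778106.
Step 6: alpha = 0.05. fail to reject H0.

W+ = 16, W- = 20, W = min = 16, p = 0.778106, fail to reject H0.


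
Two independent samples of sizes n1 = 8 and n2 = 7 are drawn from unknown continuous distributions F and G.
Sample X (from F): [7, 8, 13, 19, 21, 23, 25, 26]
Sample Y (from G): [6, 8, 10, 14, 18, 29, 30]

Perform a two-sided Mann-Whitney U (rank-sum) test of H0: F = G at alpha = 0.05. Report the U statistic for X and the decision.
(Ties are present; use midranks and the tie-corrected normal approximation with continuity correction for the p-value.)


Step 1: Combine and sort all 15 observations; assign midranks.
sorted (value, group): (6,Y), (7,X), (8,X), (8,Y), (10,Y), (13,X), (14,Y), (18,Y), (19,X), (21,X), (23,X), (25,X), (26,X), (29,Y), (30,Y)
ranks: 6->1, 7->2, 8->3.5, 8->3.5, 10->5, 13->6, 14->7, 18->8, 19->9, 21->10, 23->11, 25->12, 26->13, 29->14, 30->15
Step 2: Rank sum for X: R1 = 2 + 3.5 + 6 + 9 + 10 + 11 + 12 + 13 = 66.5.
Step 3: U_X = R1 - n1(n1+1)/2 = 66.5 - 8*9/2 = 66.5 - 36 = 30.5.
       U_Y = n1*n2 - U_X = 56 - 30.5 = 25.5.
Step 4: Ties are present, so use the tie-corrected normal approximation (with continuity correction) for the p-value.
Step 5: p-value = 0.816801; compare to alpha = 0.05. fail to reject H0.

U_X = 30.5, p = 0.816801, fail to reject H0 at alpha = 0.05.


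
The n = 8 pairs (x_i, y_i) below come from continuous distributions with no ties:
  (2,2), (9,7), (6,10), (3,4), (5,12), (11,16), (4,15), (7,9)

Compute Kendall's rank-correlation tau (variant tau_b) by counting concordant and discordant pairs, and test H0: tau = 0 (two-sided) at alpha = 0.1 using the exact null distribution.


Step 1: Enumerate the 28 unordered pairs (i,j) with i<j and classify each by sign(x_j-x_i) * sign(y_j-y_i).
  (1,2):dx=+7,dy=+5->C; (1,3):dx=+4,dy=+8->C; (1,4):dx=+1,dy=+2->C; (1,5):dx=+3,dy=+10->C
  (1,6):dx=+9,dy=+14->C; (1,7):dx=+2,dy=+13->C; (1,8):dx=+5,dy=+7->C; (2,3):dx=-3,dy=+3->D
  (2,4):dx=-6,dy=-3->C; (2,5):dx=-4,dy=+5->D; (2,6):dx=+2,dy=+9->C; (2,7):dx=-5,dy=+8->D
  (2,8):dx=-2,dy=+2->D; (3,4):dx=-3,dy=-6->C; (3,5):dx=-1,dy=+2->D; (3,6):dx=+5,dy=+6->C
  (3,7):dx=-2,dy=+5->D; (3,8):dx=+1,dy=-1->D; (4,5):dx=+2,dy=+8->C; (4,6):dx=+8,dy=+12->C
  (4,7):dx=+1,dy=+11->C; (4,8):dx=+4,dy=+5->C; (5,6):dx=+6,dy=+4->C; (5,7):dx=-1,dy=+3->D
  (5,8):dx=+2,dy=-3->D; (6,7):dx=-7,dy=-1->C; (6,8):dx=-4,dy=-7->C; (7,8):dx=+3,dy=-6->D
Step 2: C = 18, D = 10, total pairs = 28.
Step 3: tau = (C - D)/(n(n-1)/2) = (18 - 10)/28 = 0.285714.
Step 4: Exact two-sided p-value (enumerate n! = 40320 permutations of y under H0): p = 0.398760.
Step 5: alpha = 0.1. fail to reject H0.

tau_b = 0.2857 (C=18, D=10), p = 0.398760, fail to reject H0.


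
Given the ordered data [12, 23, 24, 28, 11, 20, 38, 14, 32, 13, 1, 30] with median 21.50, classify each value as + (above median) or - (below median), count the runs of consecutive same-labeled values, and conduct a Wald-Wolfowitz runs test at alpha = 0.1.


Step 1: Compute median = 21.50; label A = above, B = below.
Labels in order: BAAABBABABBA  (n_A = 6, n_B = 6)
Step 2: Count runs R = 8.
Step 3: Under H0 (random ordering), E[R] = 2*n_A*n_B/(n_A+n_B) + 1 = 2*6*6/12 + 1 = 7.0000.
        Var[R] = 2*n_A*n_B*(2*n_A*n_B - n_A - n_B) / ((n_A+n_B)^2 * (n_A+n_B-1)) = 4320/1584 = 2.7273.
        SD[R] = 1.6514.
Step 4: Continuity-corrected z = (R - 0.5 - E[R]) / SD[R] = (8 - 0.5 - 7.0000) / 1.6514 = 0.3028.
Step 5: Two-sided p-value via normal approximation = 2*(1 - Phi(|z|)) = 0.762069.
Step 6: alpha = 0.1. fail to reject H0.

R = 8, z = 0.3028, p = 0.762069, fail to reject H0.


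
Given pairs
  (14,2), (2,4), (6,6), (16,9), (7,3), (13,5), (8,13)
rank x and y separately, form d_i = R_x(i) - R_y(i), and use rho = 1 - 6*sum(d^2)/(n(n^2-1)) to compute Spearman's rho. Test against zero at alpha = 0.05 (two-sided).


Step 1: Rank x and y separately (midranks; no ties here).
rank(x): 14->6, 2->1, 6->2, 16->7, 7->3, 13->5, 8->4
rank(y): 2->1, 4->3, 6->5, 9->6, 3->2, 5->4, 13->7
Step 2: d_i = R_x(i) - R_y(i); compute d_i^2.
  (6-1)^2=25, (1-3)^2=4, (2-5)^2=9, (7-6)^2=1, (3-2)^2=1, (5-4)^2=1, (4-7)^2=9
sum(d^2) = 50.
Step 3: rho = 1 - 6*50 / (7*(7^2 - 1)) = 1 - 300/336 = 0.107143.
Step 4: Under H0, t = rho * sqrt((n-2)/(1-rho^2)) = 0.2410 ~ t(5).
Step 5: Two-sided p-value from the t-distribution with 5 df = 0.819151.
Step 6: alpha = 0.05. fail to reject H0.

rho = 0.1071, p = 0.819151, fail to reject H0 at alpha = 0.05.


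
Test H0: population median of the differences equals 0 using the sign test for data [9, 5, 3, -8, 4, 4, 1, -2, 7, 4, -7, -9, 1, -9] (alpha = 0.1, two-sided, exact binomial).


Step 1: Discard zero differences. Original n = 14; n_eff = number of nonzero differences = 14.
Nonzero differences (with sign): +9, +5, +3, -8, +4, +4, +1, -2, +7, +4, -7, -9, +1, -9
Step 2: Count signs: positive = 9, negative = 5.
Step 3: Under H0: P(positive) = 0.5, so the number of positives S ~ Bin(14, 0.5).
Step 4: Two-sided exact p-value = sum of Bin(14,0.5) probabilities at or below the observed probability = 0.423950.
Step 5: alpha = 0.1. fail to reject H0.

n_eff = 14, pos = 9, neg = 5, p = 0.423950, fail to reject H0.


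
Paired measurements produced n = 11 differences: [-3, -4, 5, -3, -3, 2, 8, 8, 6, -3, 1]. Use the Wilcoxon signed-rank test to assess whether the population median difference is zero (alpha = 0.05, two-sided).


Step 1: Drop any zero differences (none here) and take |d_i|.
|d| = [3, 4, 5, 3, 3, 2, 8, 8, 6, 3, 1]
Step 2: Midrank |d_i| (ties get averaged ranks).
ranks: |3|->4.5, |4|->7, |5|->8, |3|->4.5, |3|->4.5, |2|->2, |8|->10.5, |8|->10.5, |6|->9, |3|->4.5, |1|->1
Step 3: Attach original signs; sum ranks with positive sign and with negative sign.
W+ = 8 + 2 + 10.5 + 10.5 + 9 + 1 = 41
W- = 4.5 + 7 + 4.5 + 4.5 + 4.5 = 25
(Check: W+ + W- = 66 should equal n(n+1)/2 = 66.)
Step 4: Test statistic W = min(W+, W-) = 25.
Step 5: Ties in |d|, so use the tie-corrected normal approximation.
        E[W] = n(n+1)/4 = 11*12/4 = 33.
        Tie groups: |d|=3 (t=4), |d|=8 (t=2); sum(t^3 - t) = 66.
        Var[W] = n(n+1)(2n+1)/24 - sum(t^3-t)/48 = 3036/24 - 66/48 = 125.125.
        z = (W - E[W]) / sqrt(Var[W]) = (25 - 33) / 11.1859 = -0.7152.
        Two-sided p = 2*Phi(z) = 0.474495.
Step 6: alpha = 0.05. fail to reject H0.

W+ = 41, W- = 25, W = min = 25, p = 0.474495, fail to reject H0.


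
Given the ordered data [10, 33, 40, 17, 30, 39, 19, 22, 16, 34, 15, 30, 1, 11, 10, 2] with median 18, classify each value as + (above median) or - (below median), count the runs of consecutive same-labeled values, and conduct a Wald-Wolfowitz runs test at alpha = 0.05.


Step 1: Compute median = 18; label A = above, B = below.
Labels in order: BAABAAAABABABBBB  (n_A = 8, n_B = 8)
Step 2: Count runs R = 9.
Step 3: Under H0 (random ordering), E[R] = 2*n_A*n_B/(n_A+n_B) + 1 = 2*8*8/16 + 1 = 9.0000.
        Var[R] = 2*n_A*n_B*(2*n_A*n_B - n_A - n_B) / ((n_A+n_B)^2 * (n_A+n_B-1)) = 14336/3840 = 3.7333.
        SD[R] = 1.9322.
Step 4: R = E[R], so z = 0 with no continuity correction.
Step 5: Two-sided p-value via normal approximation = 2*(1 - Phi(|z|)) = 1.000000.
Step 6: alpha = 0.05. fail to reject H0.

R = 9, z = 0.0000, p = 1.000000, fail to reject H0.


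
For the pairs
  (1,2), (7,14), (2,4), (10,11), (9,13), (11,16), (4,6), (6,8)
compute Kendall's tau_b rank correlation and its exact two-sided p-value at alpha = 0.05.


Step 1: Enumerate the 28 unordered pairs (i,j) with i<j and classify each by sign(x_j-x_i) * sign(y_j-y_i).
  (1,2):dx=+6,dy=+12->C; (1,3):dx=+1,dy=+2->C; (1,4):dx=+9,dy=+9->C; (1,5):dx=+8,dy=+11->C
  (1,6):dx=+10,dy=+14->C; (1,7):dx=+3,dy=+4->C; (1,8):dx=+5,dy=+6->C; (2,3):dx=-5,dy=-10->C
  (2,4):dx=+3,dy=-3->D; (2,5):dx=+2,dy=-1->D; (2,6):dx=+4,dy=+2->C; (2,7):dx=-3,dy=-8->C
  (2,8):dx=-1,dy=-6->C; (3,4):dx=+8,dy=+7->C; (3,5):dx=+7,dy=+9->C; (3,6):dx=+9,dy=+12->C
  (3,7):dx=+2,dy=+2->C; (3,8):dx=+4,dy=+4->C; (4,5):dx=-1,dy=+2->D; (4,6):dx=+1,dy=+5->C
  (4,7):dx=-6,dy=-5->C; (4,8):dx=-4,dy=-3->C; (5,6):dx=+2,dy=+3->C; (5,7):dx=-5,dy=-7->C
  (5,8):dx=-3,dy=-5->C; (6,7):dx=-7,dy=-10->C; (6,8):dx=-5,dy=-8->C; (7,8):dx=+2,dy=+2->C
Step 2: C = 25, D = 3, total pairs = 28.
Step 3: tau = (C - D)/(n(n-1)/2) = (25 - 3)/28 = 0.785714.
Step 4: Exact two-sided p-value (enumerate n! = 40320 permutations of y under H0): p = 0.005506.
Step 5: alpha = 0.05. reject H0.

tau_b = 0.7857 (C=25, D=3), p = 0.005506, reject H0.


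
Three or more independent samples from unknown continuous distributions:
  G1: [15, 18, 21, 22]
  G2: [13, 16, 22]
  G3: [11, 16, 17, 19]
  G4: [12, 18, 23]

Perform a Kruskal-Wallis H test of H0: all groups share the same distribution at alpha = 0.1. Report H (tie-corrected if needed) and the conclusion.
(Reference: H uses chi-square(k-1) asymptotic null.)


Step 1: Combine all N = 14 observations and assign midranks.
sorted (value, group, rank): (11,G3,1), (12,G4,2), (13,G2,3), (15,G1,4), (16,G2,5.5), (16,G3,5.5), (17,G3,7), (18,G1,8.5), (18,G4,8.5), (19,G3,10), (21,G1,11), (22,G1,12.5), (22,G2,12.5), (23,G4,14)
Step 2: Sum ranks within each group.
R_1 = 36 (n_1 = 4)
R_2 = 21 (n_2 = 3)
R_3 = 23.5 (n_3 = 4)
R_4 = 24.5 (n_4 = 3)
Step 3: H = 12/(N(N+1)) * sum(R_i^2/n_i) - 3(N+1)
     = 12/(14*15) * (36^2/4 + 21^2/3 + 23.5^2/4 + 24.5^2/3) - 3*15
     = 0.057143 * 809.146 - 45
     = 1.236905.
Step 4: Ties present; correction factor C = 1 - 18/(14^3 - 14) = 0.993407. Corrected H = 1.236905 / 0.993407 = 1.245114.
Step 5: Under H0, H ~ chi^2(3); p-value = 0.742206.
Step 6: alpha = 0.1. fail to reject H0.

H = 1.2451, df = 3, p = 0.742206, fail to reject H0.


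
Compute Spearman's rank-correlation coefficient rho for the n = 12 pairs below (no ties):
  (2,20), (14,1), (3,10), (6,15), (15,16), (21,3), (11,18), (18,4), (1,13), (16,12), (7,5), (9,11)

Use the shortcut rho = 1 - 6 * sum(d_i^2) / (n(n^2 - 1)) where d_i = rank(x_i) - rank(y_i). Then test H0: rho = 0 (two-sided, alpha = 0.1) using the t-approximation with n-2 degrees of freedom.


Step 1: Rank x and y separately (midranks; no ties here).
rank(x): 2->2, 14->8, 3->3, 6->4, 15->9, 21->12, 11->7, 18->11, 1->1, 16->10, 7->5, 9->6
rank(y): 20->12, 1->1, 10->5, 15->9, 16->10, 3->2, 18->11, 4->3, 13->8, 12->7, 5->4, 11->6
Step 2: d_i = R_x(i) - R_y(i); compute d_i^2.
  (2-12)^2=100, (8-1)^2=49, (3-5)^2=4, (4-9)^2=25, (9-10)^2=1, (12-2)^2=100, (7-11)^2=16, (11-3)^2=64, (1-8)^2=49, (10-7)^2=9, (5-4)^2=1, (6-6)^2=0
sum(d^2) = 418.
Step 3: rho = 1 - 6*418 / (12*(12^2 - 1)) = 1 - 2508/1716 = -0.461538.
Step 4: Under H0, t = rho * sqrt((n-2)/(1-rho^2)) = -1.6452 ~ t(10).
Step 5: Two-sided p-value from the t-distribution with 10 df = 0.130948.
Step 6: alpha = 0.1. fail to reject H0.

rho = -0.4615, p = 0.130948, fail to reject H0 at alpha = 0.1.


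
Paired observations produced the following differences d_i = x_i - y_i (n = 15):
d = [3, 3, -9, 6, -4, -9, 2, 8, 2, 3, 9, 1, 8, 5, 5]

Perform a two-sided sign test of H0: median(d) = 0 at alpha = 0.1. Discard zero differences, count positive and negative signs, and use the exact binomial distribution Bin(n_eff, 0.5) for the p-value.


Step 1: Discard zero differences. Original n = 15; n_eff = number of nonzero differences = 15.
Nonzero differences (with sign): +3, +3, -9, +6, -4, -9, +2, +8, +2, +3, +9, +1, +8, +5, +5
Step 2: Count signs: positive = 12, negative = 3.
Step 3: Under H0: P(positive) = 0.5, so the number of positives S ~ Bin(15, 0.5).
Step 4: Two-sided exact p-value = sum of Bin(15,0.5) probabilities at or below the observed probability = 0.035156.
Step 5: alpha = 0.1. reject H0.

n_eff = 15, pos = 12, neg = 3, p = 0.035156, reject H0.


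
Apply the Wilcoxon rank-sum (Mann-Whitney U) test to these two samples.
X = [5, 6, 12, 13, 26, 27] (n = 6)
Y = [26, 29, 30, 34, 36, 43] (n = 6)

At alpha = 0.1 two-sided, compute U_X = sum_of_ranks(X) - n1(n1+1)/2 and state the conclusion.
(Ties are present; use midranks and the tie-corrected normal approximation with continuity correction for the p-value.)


Step 1: Combine and sort all 12 observations; assign midranks.
sorted (value, group): (5,X), (6,X), (12,X), (13,X), (26,X), (26,Y), (27,X), (29,Y), (30,Y), (34,Y), (36,Y), (43,Y)
ranks: 5->1, 6->2, 12->3, 13->4, 26->5.5, 26->5.5, 27->7, 29->8, 30->9, 34->10, 36->11, 43->12
Step 2: Rank sum for X: R1 = 1 + 2 + 3 + 4 + 5.5 + 7 = 22.5.
Step 3: U_X = R1 - n1(n1+1)/2 = 22.5 - 6*7/2 = 22.5 - 21 = 1.5.
       U_Y = n1*n2 - U_X = 36 - 1.5 = 34.5.
Step 4: Ties are present, so use the tie-corrected normal approximation (with continuity correction) for the p-value.
Step 5: p-value = 0.010272; compare to alpha = 0.1. reject H0.

U_X = 1.5, p = 0.010272, reject H0 at alpha = 0.1.


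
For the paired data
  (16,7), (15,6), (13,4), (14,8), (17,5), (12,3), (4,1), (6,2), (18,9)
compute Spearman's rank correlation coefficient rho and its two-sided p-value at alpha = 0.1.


Step 1: Rank x and y separately (midranks; no ties here).
rank(x): 16->7, 15->6, 13->4, 14->5, 17->8, 12->3, 4->1, 6->2, 18->9
rank(y): 7->7, 6->6, 4->4, 8->8, 5->5, 3->3, 1->1, 2->2, 9->9
Step 2: d_i = R_x(i) - R_y(i); compute d_i^2.
  (7-7)^2=0, (6-6)^2=0, (4-4)^2=0, (5-8)^2=9, (8-5)^2=9, (3-3)^2=0, (1-1)^2=0, (2-2)^2=0, (9-9)^2=0
sum(d^2) = 18.
Step 3: rho = 1 - 6*18 / (9*(9^2 - 1)) = 1 - 108/720 = 0.850000.
Step 4: Under H0, t = rho * sqrt((n-2)/(1-rho^2)) = 4.2691 ~ t(7).
Step 5: Two-sided p-value from the t-distribution with 7 df = 0.003705.
Step 6: alpha = 0.1. reject H0.

rho = 0.8500, p = 0.003705, reject H0 at alpha = 0.1.


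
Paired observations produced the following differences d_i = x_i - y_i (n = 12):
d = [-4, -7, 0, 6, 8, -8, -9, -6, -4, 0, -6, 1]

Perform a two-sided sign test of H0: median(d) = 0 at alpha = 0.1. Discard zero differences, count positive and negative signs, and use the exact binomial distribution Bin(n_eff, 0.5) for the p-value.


Step 1: Discard zero differences. Original n = 12; n_eff = number of nonzero differences = 10.
Nonzero differences (with sign): -4, -7, +6, +8, -8, -9, -6, -4, -6, +1
Step 2: Count signs: positive = 3, negative = 7.
Step 3: Under H0: P(positive) = 0.5, so the number of positives S ~ Bin(10, 0.5).
Step 4: Two-sided exact p-value = sum of Bin(10,0.5) probabilities at or below the observed probability = 0.343750.
Step 5: alpha = 0.1. fail to reject H0.

n_eff = 10, pos = 3, neg = 7, p = 0.343750, fail to reject H0.


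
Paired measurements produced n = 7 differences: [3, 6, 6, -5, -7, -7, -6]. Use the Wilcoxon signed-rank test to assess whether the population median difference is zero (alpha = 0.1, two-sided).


Step 1: Drop any zero differences (none here) and take |d_i|.
|d| = [3, 6, 6, 5, 7, 7, 6]
Step 2: Midrank |d_i| (ties get averaged ranks).
ranks: |3|->1, |6|->4, |6|->4, |5|->2, |7|->6.5, |7|->6.5, |6|->4
Step 3: Attach original signs; sum ranks with positive sign and with negative sign.
W+ = 1 + 4 + 4 = 9
W- = 2 + 6.5 + 6.5 + 4 = 19
(Check: W+ + W- = 28 should equal n(n+1)/2 = 28.)
Step 4: Test statistic W = min(W+, W-) = 9.
Step 5: Ties in |d|, so use the tie-corrected normal approximation.
        E[W] = n(n+1)/4 = 7*8/4 = 14.
        Tie groups: |d|=6 (t=3), |d|=7 (t=2); sum(t^3 - t) = 30.
        Var[W] = n(n+1)(2n+1)/24 - sum(t^3-t)/48 = 840/24 - 30/48 = 34.375.
        z = (W - E[W]) / sqrt(Var[W]) = (9 - 14) / 5.8630 = -0.8528.
        Two-sided p = 2*Phi(z) = 0.393769.
Step 6: alpha = 0.1. fail to reject H0.

W+ = 9, W- = 19, W = min = 9, p = 0.393769, fail to reject H0.


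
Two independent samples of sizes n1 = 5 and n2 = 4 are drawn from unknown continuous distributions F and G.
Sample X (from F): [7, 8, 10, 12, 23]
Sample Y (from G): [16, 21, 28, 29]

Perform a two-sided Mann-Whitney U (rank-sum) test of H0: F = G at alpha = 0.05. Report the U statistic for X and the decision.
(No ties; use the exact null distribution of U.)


Step 1: Combine and sort all 9 observations; assign midranks.
sorted (value, group): (7,X), (8,X), (10,X), (12,X), (16,Y), (21,Y), (23,X), (28,Y), (29,Y)
ranks: 7->1, 8->2, 10->3, 12->4, 16->5, 21->6, 23->7, 28->8, 29->9
Step 2: Rank sum for X: R1 = 1 + 2 + 3 + 4 + 7 = 17.
Step 3: U_X = R1 - n1(n1+1)/2 = 17 - 5*6/2 = 17 - 15 = 2.
       U_Y = n1*n2 - U_X = 20 - 2 = 18.
Step 4: No ties, so the exact null distribution of U (based on enumerating the C(9,5) = 126 equally likely rank assignments) gives the two-sided p-value.
Step 5: p-value = 0.063492; compare to alpha = 0.05. fail to reject H0.

U_X = 2, p = 0.063492, fail to reject H0 at alpha = 0.05.


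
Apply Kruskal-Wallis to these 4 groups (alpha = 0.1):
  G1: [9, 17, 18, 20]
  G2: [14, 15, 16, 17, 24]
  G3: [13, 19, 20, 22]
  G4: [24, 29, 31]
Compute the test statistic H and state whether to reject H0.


Step 1: Combine all N = 16 observations and assign midranks.
sorted (value, group, rank): (9,G1,1), (13,G3,2), (14,G2,3), (15,G2,4), (16,G2,5), (17,G1,6.5), (17,G2,6.5), (18,G1,8), (19,G3,9), (20,G1,10.5), (20,G3,10.5), (22,G3,12), (24,G2,13.5), (24,G4,13.5), (29,G4,15), (31,G4,16)
Step 2: Sum ranks within each group.
R_1 = 26 (n_1 = 4)
R_2 = 32 (n_2 = 5)
R_3 = 33.5 (n_3 = 4)
R_4 = 44.5 (n_4 = 3)
Step 3: H = 12/(N(N+1)) * sum(R_i^2/n_i) - 3(N+1)
     = 12/(16*17) * (26^2/4 + 32^2/5 + 33.5^2/4 + 44.5^2/3) - 3*17
     = 0.044118 * 1314.45 - 51
     = 6.990257.
Step 4: Ties present; correction factor C = 1 - 18/(16^3 - 16) = 0.995588. Corrected H = 6.990257 / 0.995588 = 7.021233.
Step 5: Under H0, H ~ chi^2(3); p-value = 0.071224.
Step 6: alpha = 0.1. reject H0.

H = 7.0212, df = 3, p = 0.071224, reject H0.


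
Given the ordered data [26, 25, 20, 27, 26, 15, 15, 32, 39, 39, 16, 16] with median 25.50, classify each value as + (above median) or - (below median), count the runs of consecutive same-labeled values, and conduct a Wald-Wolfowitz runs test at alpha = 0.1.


Step 1: Compute median = 25.50; label A = above, B = below.
Labels in order: ABBAABBAAABB  (n_A = 6, n_B = 6)
Step 2: Count runs R = 6.
Step 3: Under H0 (random ordering), E[R] = 2*n_A*n_B/(n_A+n_B) + 1 = 2*6*6/12 + 1 = 7.0000.
        Var[R] = 2*n_A*n_B*(2*n_A*n_B - n_A - n_B) / ((n_A+n_B)^2 * (n_A+n_B-1)) = 4320/1584 = 2.7273.
        SD[R] = 1.6514.
Step 4: Continuity-corrected z = (R + 0.5 - E[R]) / SD[R] = (6 + 0.5 - 7.0000) / 1.6514 = -0.3028.
Step 5: Two-sided p-value via normal approximation = 2*(1 - Phi(|z|)) = 0.762069.
Step 6: alpha = 0.1. fail to reject H0.

R = 6, z = -0.3028, p = 0.762069, fail to reject H0.


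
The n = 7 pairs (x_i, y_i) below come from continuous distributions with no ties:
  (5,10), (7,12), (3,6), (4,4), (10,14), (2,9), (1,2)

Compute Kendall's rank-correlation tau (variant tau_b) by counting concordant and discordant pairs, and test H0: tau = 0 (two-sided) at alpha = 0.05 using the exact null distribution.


Step 1: Enumerate the 21 unordered pairs (i,j) with i<j and classify each by sign(x_j-x_i) * sign(y_j-y_i).
  (1,2):dx=+2,dy=+2->C; (1,3):dx=-2,dy=-4->C; (1,4):dx=-1,dy=-6->C; (1,5):dx=+5,dy=+4->C
  (1,6):dx=-3,dy=-1->C; (1,7):dx=-4,dy=-8->C; (2,3):dx=-4,dy=-6->C; (2,4):dx=-3,dy=-8->C
  (2,5):dx=+3,dy=+2->C; (2,6):dx=-5,dy=-3->C; (2,7):dx=-6,dy=-10->C; (3,4):dx=+1,dy=-2->D
  (3,5):dx=+7,dy=+8->C; (3,6):dx=-1,dy=+3->D; (3,7):dx=-2,dy=-4->C; (4,5):dx=+6,dy=+10->C
  (4,6):dx=-2,dy=+5->D; (4,7):dx=-3,dy=-2->C; (5,6):dx=-8,dy=-5->C; (5,7):dx=-9,dy=-12->C
  (6,7):dx=-1,dy=-7->C
Step 2: C = 18, D = 3, total pairs = 21.
Step 3: tau = (C - D)/(n(n-1)/2) = (18 - 3)/21 = 0.714286.
Step 4: Exact two-sided p-value (enumerate n! = 5040 permutations of y under H0): p = 0.030159.
Step 5: alpha = 0.05. reject H0.

tau_b = 0.7143 (C=18, D=3), p = 0.030159, reject H0.


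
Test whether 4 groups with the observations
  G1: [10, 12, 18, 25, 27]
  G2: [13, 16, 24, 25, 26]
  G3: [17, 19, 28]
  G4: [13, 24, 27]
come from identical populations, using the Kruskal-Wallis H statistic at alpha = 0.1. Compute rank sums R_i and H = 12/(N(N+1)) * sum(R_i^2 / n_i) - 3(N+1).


Step 1: Combine all N = 16 observations and assign midranks.
sorted (value, group, rank): (10,G1,1), (12,G1,2), (13,G2,3.5), (13,G4,3.5), (16,G2,5), (17,G3,6), (18,G1,7), (19,G3,8), (24,G2,9.5), (24,G4,9.5), (25,G1,11.5), (25,G2,11.5), (26,G2,13), (27,G1,14.5), (27,G4,14.5), (28,G3,16)
Step 2: Sum ranks within each group.
R_1 = 36 (n_1 = 5)
R_2 = 42.5 (n_2 = 5)
R_3 = 30 (n_3 = 3)
R_4 = 27.5 (n_4 = 3)
Step 3: H = 12/(N(N+1)) * sum(R_i^2/n_i) - 3(N+1)
     = 12/(16*17) * (36^2/5 + 42.5^2/5 + 30^2/3 + 27.5^2/3) - 3*17
     = 0.044118 * 1172.53 - 51
     = 0.729412.
Step 4: Ties present; correction factor C = 1 - 24/(16^3 - 16) = 0.994118. Corrected H = 0.729412 / 0.994118 = 0.733728.
Step 5: Under H0, H ~ chi^2(3); p-value = 0.865244.
Step 6: alpha = 0.1. fail to reject H0.

H = 0.7337, df = 3, p = 0.865244, fail to reject H0.


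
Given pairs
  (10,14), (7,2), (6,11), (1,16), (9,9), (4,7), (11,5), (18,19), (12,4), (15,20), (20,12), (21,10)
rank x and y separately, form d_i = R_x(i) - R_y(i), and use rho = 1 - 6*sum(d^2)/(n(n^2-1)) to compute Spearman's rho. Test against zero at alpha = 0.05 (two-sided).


Step 1: Rank x and y separately (midranks; no ties here).
rank(x): 10->6, 7->4, 6->3, 1->1, 9->5, 4->2, 11->7, 18->10, 12->8, 15->9, 20->11, 21->12
rank(y): 14->9, 2->1, 11->7, 16->10, 9->5, 7->4, 5->3, 19->11, 4->2, 20->12, 12->8, 10->6
Step 2: d_i = R_x(i) - R_y(i); compute d_i^2.
  (6-9)^2=9, (4-1)^2=9, (3-7)^2=16, (1-10)^2=81, (5-5)^2=0, (2-4)^2=4, (7-3)^2=16, (10-11)^2=1, (8-2)^2=36, (9-12)^2=9, (11-8)^2=9, (12-6)^2=36
sum(d^2) = 226.
Step 3: rho = 1 - 6*226 / (12*(12^2 - 1)) = 1 - 1356/1716 = 0.209790.
Step 4: Under H0, t = rho * sqrt((n-2)/(1-rho^2)) = 0.6785 ~ t(10).
Step 5: Two-sided p-value from the t-distribution with 10 df = 0.512841.
Step 6: alpha = 0.05. fail to reject H0.

rho = 0.2098, p = 0.512841, fail to reject H0 at alpha = 0.05.


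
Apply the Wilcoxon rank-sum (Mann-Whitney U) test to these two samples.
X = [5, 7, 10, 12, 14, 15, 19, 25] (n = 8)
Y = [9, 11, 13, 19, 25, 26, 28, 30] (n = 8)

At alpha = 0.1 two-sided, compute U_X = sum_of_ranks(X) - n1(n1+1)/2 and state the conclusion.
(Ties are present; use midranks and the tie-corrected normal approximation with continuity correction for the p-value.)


Step 1: Combine and sort all 16 observations; assign midranks.
sorted (value, group): (5,X), (7,X), (9,Y), (10,X), (11,Y), (12,X), (13,Y), (14,X), (15,X), (19,X), (19,Y), (25,X), (25,Y), (26,Y), (28,Y), (30,Y)
ranks: 5->1, 7->2, 9->3, 10->4, 11->5, 12->6, 13->7, 14->8, 15->9, 19->10.5, 19->10.5, 25->12.5, 25->12.5, 26->14, 28->15, 30->16
Step 2: Rank sum for X: R1 = 1 + 2 + 4 + 6 + 8 + 9 + 10.5 + 12.5 = 53.
Step 3: U_X = R1 - n1(n1+1)/2 = 53 - 8*9/2 = 53 - 36 = 17.
       U_Y = n1*n2 - U_X = 64 - 17 = 47.
Step 4: Ties are present, so use the tie-corrected normal approximation (with continuity correction) for the p-value.
Step 5: p-value = 0.127247; compare to alpha = 0.1. fail to reject H0.

U_X = 17, p = 0.127247, fail to reject H0 at alpha = 0.1.
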